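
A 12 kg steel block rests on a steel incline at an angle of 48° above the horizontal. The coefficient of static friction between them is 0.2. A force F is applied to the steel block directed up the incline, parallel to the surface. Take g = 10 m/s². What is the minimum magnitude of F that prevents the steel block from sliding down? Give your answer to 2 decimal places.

The normal force is N = mg cos 48° = 80.296 N. With F at its minimum the steel block is on the verge of sliding down, so static friction is at its maximum μ_s N = 0.2 × 80.296 = 16.059 N and acts up the slope.
Equilibrium along the incline: F + μ_s N = mg sin 48°, so F = 89.177 − 16.059 = 73.118 N.

73.12 N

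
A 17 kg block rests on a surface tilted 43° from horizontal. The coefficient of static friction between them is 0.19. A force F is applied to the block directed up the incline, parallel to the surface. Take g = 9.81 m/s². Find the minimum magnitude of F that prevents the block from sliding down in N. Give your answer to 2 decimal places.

90.56 N

The normal force is N = mg cos 43° = 121.968 N. With F at its minimum the block is on the verge of sliding down, so static friction is at its maximum μ_s N = 0.19 × 121.968 = 23.174 N and acts up the slope.
Equilibrium along the incline: F + μ_s N = mg sin 43°, so F = 113.737 − 23.174 = 90.563 N.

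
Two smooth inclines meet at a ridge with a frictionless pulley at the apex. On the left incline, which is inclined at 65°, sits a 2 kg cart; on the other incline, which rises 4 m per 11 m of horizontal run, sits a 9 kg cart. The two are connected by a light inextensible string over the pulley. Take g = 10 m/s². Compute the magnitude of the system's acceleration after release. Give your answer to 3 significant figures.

1.15 m/s²

Resolve each weight along its own incline: the 2 kg mass has component 2 × 10 × sin 65° = 18.126 N down its slope, and the 9 kg mass has 9 × 10 × sin 19.98° = 30.757 N down its slope.
The 9 kg side's 30.757 N exceeds the other side's 18.126 N, so that mass slides down and the 2 kg mass slides up. Taking that direction as positive, Newton's second law for the whole system gives 30.757 − 18.126 = (2 + 9) a, so a = 12.631 / 11 = 1.1483 m/s².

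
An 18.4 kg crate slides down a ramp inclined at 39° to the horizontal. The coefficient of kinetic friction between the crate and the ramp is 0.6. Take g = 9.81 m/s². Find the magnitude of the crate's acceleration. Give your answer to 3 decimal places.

1.599 m/s²

Resolving the weight along the incline: the component pulling the crate down the slope is mg sin 39° = 18.4 × 9.81 × 0.6293 = 113.591 N, and the normal force is N = mg cos 39° = 18.4 × 9.81 × 0.7771 = 140.270 N.
Kinetic friction acts up the slope with magnitude f = μN = 0.6 × 140.270 = 84.162 N.
Net force along the incline is 113.591 − 84.162 = 29.429 N, so a = 29.429 / 18.4 = 1.5994 m/s².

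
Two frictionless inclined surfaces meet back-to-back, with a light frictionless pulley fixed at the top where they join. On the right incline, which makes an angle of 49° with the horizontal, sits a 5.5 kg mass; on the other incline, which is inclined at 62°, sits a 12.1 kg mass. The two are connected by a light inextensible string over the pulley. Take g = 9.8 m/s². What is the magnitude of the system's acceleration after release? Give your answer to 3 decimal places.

3.638 m/s²

Resolve each weight along its own incline: the 5.5 kg mass has component 5.5 × 9.8 × sin 49° = 40.679 N down its slope, and the 12.1 kg mass has 12.1 × 9.8 × sin 62° = 104.700 N down its slope.
The 12.1 kg side's 104.700 N exceeds the other side's 40.679 N, so that mass slides down and the 5.5 kg mass slides up. Taking that direction as positive, Newton's second law for the whole system gives 104.700 − 40.679 = (5.5 + 12.1) a, so a = 64.021 / 17.6 = 3.6376 m/s².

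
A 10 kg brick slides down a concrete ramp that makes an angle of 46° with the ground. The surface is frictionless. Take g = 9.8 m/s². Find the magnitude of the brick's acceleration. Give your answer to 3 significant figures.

Resolving the weight along the incline: the component pulling the brick down the slope is mg sin 46° = 10 × 9.8 × 0.7193 = 70.491 N, and the normal force is N = mg cos 46° = 10 × 9.8 × 0.6947 = 68.081 N.
With no friction the net force along the incline is 70.491 N, so a = g sin 46° = 70.491 / 10 = 7.0491 m/s².

7.05 m/s²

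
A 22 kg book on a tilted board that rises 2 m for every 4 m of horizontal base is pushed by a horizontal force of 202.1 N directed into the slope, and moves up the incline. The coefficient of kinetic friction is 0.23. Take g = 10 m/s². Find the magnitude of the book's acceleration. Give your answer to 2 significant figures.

The horizontal push has components F cos 26.57° = 202.1 × 0.8944 = 180.758 N up the incline and F sin 26.57° = 202.1 × 0.4472 = 90.379 N pressing into the surface.
The normal force is therefore N = mg cos 26.57° + F sin 26.57° = 196.768 + 90.379 = 287.147 N, and kinetic friction down the slope is μN = 0.23 × 287.147 = 66.044 N.
Along the incline: F cos 26.57° − mg sin 26.57° − μN = ma, so 180.758 − 98.384 − 66.044 = 22 a, giving a = 0.7423 m/s².

0.74 m/s²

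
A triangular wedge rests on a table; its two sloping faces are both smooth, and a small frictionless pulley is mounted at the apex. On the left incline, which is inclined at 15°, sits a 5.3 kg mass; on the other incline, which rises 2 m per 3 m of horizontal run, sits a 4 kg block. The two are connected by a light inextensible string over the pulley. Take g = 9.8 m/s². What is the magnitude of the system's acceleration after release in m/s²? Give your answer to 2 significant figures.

Resolve each weight along its own incline: the 5.3 kg mass has component 5.3 × 9.8 × sin 15° = 13.443 N down its slope, and the 4 kg mass has 4 × 9.8 × sin 33.69° = 21.744 N down its slope.
The 4 kg side's 21.744 N exceeds the other side's 13.443 N, so that mass slides down and the 5.3 kg mass slides up. Taking that direction as positive, Newton's second law for the whole system gives 21.744 − 13.443 = (5.3 + 4) a, so a = 8.301 / 9.3 = 0.8926 m/s².

0.89 m/s²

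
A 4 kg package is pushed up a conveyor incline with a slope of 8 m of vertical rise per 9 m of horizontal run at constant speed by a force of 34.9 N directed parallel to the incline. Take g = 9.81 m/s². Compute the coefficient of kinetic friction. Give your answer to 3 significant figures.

0.301

At constant speed ΣF = 0 along the incline. The applied 34.9 N acts up the slope; the weight component mg sin 41.63° = 26.070 N and kinetic friction μN both act down the slope.
So 34.9 = 26.070 + μ × 29.328, giving μ = (34.9 − 26.070) / 29.328 = 0.3011.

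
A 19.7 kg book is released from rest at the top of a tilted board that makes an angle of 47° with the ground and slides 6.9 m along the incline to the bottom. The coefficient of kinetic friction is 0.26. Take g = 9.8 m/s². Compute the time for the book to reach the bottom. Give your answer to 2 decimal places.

1.59 s

The weight component along the incline is mg sin 47° = 141.195 N and the normal force is N = mg cos 47° = 131.667 N.
Friction up the slope is f = μN = 0.26 × 131.667 = 34.233 N, so the net downslope force is 141.195 − 34.233 = 106.962 N and a = 106.962 / 19.7 = 5.4295 m/s².
Starting from rest, L = ½at², so t = √(2L/a) = √(2 × 6.9 / 5.4295) = 1.5943 s.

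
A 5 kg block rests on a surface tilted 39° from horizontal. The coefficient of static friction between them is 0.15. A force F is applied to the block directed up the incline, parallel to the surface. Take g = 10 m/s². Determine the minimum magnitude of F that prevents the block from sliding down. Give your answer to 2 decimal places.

The normal force is N = mg cos 39° = 38.857 N. With F at its minimum the block is on the verge of sliding down, so static friction is at its maximum μ_s N = 0.15 × 38.857 = 5.829 N and acts up the slope.
Equilibrium along the incline: F + μ_s N = mg sin 39°, so F = 31.466 − 5.829 = 25.637 N.

25.64 N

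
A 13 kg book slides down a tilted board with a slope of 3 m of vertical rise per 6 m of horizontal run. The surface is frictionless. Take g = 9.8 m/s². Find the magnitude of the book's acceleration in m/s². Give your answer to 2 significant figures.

Resolving the weight along the incline: the component pulling the book down the slope is mg sin 26.57° = 13 × 9.8 × 0.4472 = 56.973 N, and the normal force is N = mg cos 26.57° = 13 × 9.8 × 0.8944 = 113.947 N.
With no friction the net force along the incline is 56.973 N, so a = g sin 26.57° = 56.973 / 13 = 4.3825 m/s².

4.4 m/s²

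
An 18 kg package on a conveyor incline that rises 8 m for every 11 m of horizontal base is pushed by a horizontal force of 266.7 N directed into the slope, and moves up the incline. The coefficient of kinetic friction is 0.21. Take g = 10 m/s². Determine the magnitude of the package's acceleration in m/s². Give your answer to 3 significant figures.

2.57 m/s²

The horizontal push has components F cos 36.03° = 266.7 × 0.8087 = 215.680 N up the incline and F sin 36.03° = 266.7 × 0.5882 = 156.873 N pressing into the surface.
The normal force is therefore N = mg cos 36.03° + F sin 36.03° = 145.566 + 156.873 = 302.439 N, and kinetic friction down the slope is μN = 0.21 × 302.439 = 63.512 N.
Along the incline: F cos 36.03° − mg sin 36.03° − μN = ma, so 215.680 − 105.876 − 63.512 = 18 a, giving a = 2.5718 m/s².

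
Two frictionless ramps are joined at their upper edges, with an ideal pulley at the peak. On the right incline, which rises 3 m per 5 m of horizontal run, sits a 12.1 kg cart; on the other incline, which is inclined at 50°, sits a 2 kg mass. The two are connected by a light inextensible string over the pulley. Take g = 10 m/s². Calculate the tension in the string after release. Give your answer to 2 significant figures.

22 N

Resolve each weight along its own incline: the 12.1 kg mass has component 12.1 × 10 × sin 30.96° = 62.254 N down its slope, and the 2 kg mass has 2 × 10 × sin 50° = 15.321 N down its slope.
The 12.1 kg side's 62.254 N exceeds the other side's 15.321 N, so that mass slides down and the 2 kg mass slides up. Taking that direction as positive, Newton's second law for the whole system gives 62.254 − 15.321 = (12.1 + 2) a, so a = 46.933 / 14.1 = 3.3286 m/s².
For the 2 kg mass (up-slope positive): T − 15.321 = 2 × 3.3286, so T = 21.978 N.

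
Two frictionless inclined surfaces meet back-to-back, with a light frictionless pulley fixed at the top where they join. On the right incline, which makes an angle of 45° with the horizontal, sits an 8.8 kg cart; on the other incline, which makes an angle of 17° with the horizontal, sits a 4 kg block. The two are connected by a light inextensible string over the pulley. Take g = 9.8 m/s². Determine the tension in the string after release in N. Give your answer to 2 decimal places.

26.94 N

Resolve each weight along its own incline: the 8.8 kg mass has component 8.8 × 9.8 × sin 45° = 60.981 N down its slope, and the 4 kg mass has 4 × 9.8 × sin 17° = 11.461 N down its slope.
The 8.8 kg side's 60.981 N exceeds the other side's 11.461 N, so that mass slides down and the 4 kg mass slides up. Taking that direction as positive, Newton's second law for the whole system gives 60.981 − 11.461 = (8.8 + 4) a, so a = 49.520 / 12.8 = 3.8687 m/s².
For the 4 kg mass (up-slope positive): T − 11.461 = 4 × 3.8687, so T = 26.936 N.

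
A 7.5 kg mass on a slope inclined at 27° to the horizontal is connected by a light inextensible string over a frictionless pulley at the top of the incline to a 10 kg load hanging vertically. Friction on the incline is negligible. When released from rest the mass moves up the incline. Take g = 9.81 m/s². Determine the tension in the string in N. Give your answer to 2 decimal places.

61.13 N

For the mass on the incline: the weight component along the slope is m₁g sin 27° = 7.5 × 9.81 × 0.4540 = 33.403 N and the normal force is N = m₁g cos 27° = 65.556 N.
Newton's second law for the mass (up-slope positive): T − 33.403 = 7.5 a. For the hanging load (downward positive): 10 × 9.81 − T = 10 a.
Adding the two equations eliminates T: 64.697 = 17.5 a, so a = 3.6970 m/s².
Then from the hanging load's equation, T = 10 × (9.81 − 3.6970) = 61.130 N.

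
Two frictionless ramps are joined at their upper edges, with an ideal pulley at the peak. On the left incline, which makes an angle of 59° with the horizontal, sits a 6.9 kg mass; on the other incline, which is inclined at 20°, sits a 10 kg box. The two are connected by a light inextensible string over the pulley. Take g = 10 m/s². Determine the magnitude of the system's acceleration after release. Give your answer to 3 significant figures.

Resolve each weight along its own incline: the 6.9 kg mass has component 6.9 × 10 × sin 59° = 59.145 N down its slope, and the 10 kg mass has 10 × 10 × sin 20° = 34.202 N down its slope.
The 6.9 kg side's 59.145 N exceeds the other side's 34.202 N, so that mass slides down and the 10 kg mass slides up. Taking that direction as positive, Newton's second law for the whole system gives 59.145 − 34.202 = (6.9 + 10) a, so a = 24.943 / 16.9 = 1.4759 m/s².

1.48 m/s²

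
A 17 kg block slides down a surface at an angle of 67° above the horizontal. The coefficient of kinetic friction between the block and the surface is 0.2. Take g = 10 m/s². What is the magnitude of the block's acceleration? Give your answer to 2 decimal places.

8.42 m/s²

Resolving the weight along the incline: the component pulling the block down the slope is mg sin 67° = 17 × 10 × 0.9205 = 156.485 N, and the normal force is N = mg cos 67° = 17 × 10 × 0.3907 = 66.419 N.
Kinetic friction acts up the slope with magnitude f = μN = 0.2 × 66.419 = 13.284 N.
Net force along the incline is 156.485 − 13.284 = 143.201 N, so a = 143.201 / 17 = 8.4236 m/s².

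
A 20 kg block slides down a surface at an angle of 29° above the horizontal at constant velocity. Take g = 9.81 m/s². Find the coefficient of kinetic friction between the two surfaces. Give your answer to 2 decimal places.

At constant velocity the net force along the incline is zero: mg sin 29° = μ mg cos 29°.
So μ = tan 29° = 0.4848 / 0.8746 = 0.5543.

0.55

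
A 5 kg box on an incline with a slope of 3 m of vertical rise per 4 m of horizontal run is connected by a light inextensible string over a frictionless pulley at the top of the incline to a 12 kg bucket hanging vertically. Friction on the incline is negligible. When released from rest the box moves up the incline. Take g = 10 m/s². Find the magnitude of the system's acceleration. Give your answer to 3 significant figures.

For the box on the incline: the weight component along the slope is m₁g sin 36.87° = 5 × 10 × 0.6000 = 30.000 N and the normal force is N = m₁g cos 36.87° = 40.000 N.
Newton's second law for the box (up-slope positive): T − 30.000 = 5 a. For the hanging bucket (downward positive): 12 × 10 − T = 12 a.
Adding the two equations eliminates T: 90.000 = 17 a, so a = 5.2941 m/s².

5.29 m/s²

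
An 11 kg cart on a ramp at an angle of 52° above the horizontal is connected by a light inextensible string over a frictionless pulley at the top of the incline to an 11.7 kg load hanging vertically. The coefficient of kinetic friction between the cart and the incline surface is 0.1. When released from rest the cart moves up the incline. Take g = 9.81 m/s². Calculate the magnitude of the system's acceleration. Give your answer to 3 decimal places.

For the cart on the incline: the weight component along the slope is m₁g sin 52° = 11 × 9.81 × 0.7880 = 85.033 N and the normal force is N = m₁g cos 52° = 66.436 N.
Kinetic friction opposes the cart's motion up the incline: f = μN = 0.1 × 66.436 = 6.644 N acting down the slope.
Newton's second law for the cart (up-slope positive): T − 85.033 − 6.644 = 11 a. For the hanging load (downward positive): 11.7 × 9.81 − T = 11.7 a.
Adding the two equations eliminates T: 23.100 = 22.7 a, so a = 1.0176 m/s².

1.018 m/s²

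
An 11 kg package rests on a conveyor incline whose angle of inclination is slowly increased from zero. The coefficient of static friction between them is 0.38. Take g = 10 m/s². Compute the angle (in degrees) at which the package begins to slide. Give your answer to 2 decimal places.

20.81°

At the threshold of sliding, static friction is at its maximum μ_s N and exactly balances the weight component along the incline: mg sin θ = μ_s mg cos θ.
Hence tan θ = μ_s = 0.38, so θ = arctan(0.38) = 20.8068°.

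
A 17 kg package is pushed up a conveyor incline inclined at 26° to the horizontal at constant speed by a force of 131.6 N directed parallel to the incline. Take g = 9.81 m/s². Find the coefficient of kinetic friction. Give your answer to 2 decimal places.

At constant speed ΣF = 0 along the incline. The applied 131.6 N acts up the slope; the weight component mg sin 26° = 73.107 N and kinetic friction μN both act down the slope.
So 131.6 = 73.107 + μ × 149.892, giving μ = (131.6 − 73.107) / 149.892 = 0.3902.

0.39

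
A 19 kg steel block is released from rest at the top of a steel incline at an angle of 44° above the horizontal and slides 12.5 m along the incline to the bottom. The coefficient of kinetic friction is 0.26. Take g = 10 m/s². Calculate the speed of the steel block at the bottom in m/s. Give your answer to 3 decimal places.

11.265 m/s

The weight component along the incline is mg sin 44° = 131.985 N and the normal force is N = mg cos 44° = 136.675 N.
Friction up the slope is f = μN = 0.26 × 136.675 = 35.536 N, so the net downslope force is 131.985 − 35.536 = 96.449 N and a = 96.449 / 19 = 5.0763 m/s².
Starting from rest over a distance of 12.5 m, v² = 2aL = 2 × 5.0763 × 12.5 = 126.9075, so v = 11.2653 m/s.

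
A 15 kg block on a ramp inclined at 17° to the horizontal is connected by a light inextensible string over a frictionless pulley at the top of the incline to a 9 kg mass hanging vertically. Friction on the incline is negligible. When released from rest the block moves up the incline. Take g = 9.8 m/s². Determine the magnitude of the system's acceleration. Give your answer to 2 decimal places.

For the block on the incline: the weight component along the slope is m₁g sin 17° = 15 × 9.8 × 0.2924 = 42.983 N and the normal force is N = m₁g cos 17° = 140.577 N.
Newton's second law for the block (up-slope positive): T − 42.983 = 15 a. For the hanging mass (downward positive): 9 × 9.8 − T = 9 a.
Adding the two equations eliminates T: 45.217 = 24 a, so a = 1.8840 m/s².

1.88 m/s²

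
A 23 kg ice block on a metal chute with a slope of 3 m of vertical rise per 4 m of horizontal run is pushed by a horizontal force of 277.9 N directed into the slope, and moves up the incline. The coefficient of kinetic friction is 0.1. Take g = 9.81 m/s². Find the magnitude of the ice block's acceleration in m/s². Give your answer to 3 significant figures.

The horizontal push has components F cos 36.87° = 277.9 × 0.8000 = 222.320 N up the incline and F sin 36.87° = 277.9 × 0.6000 = 166.740 N pressing into the surface.
The normal force is therefore N = mg cos 36.87° + F sin 36.87° = 180.504 + 166.740 = 347.244 N, and kinetic friction down the slope is μN = 0.1 × 347.244 = 34.724 N.
Along the incline: F cos 36.87° − mg sin 36.87° − μN = ma, so 222.320 − 135.378 − 34.724 = 23 a, giving a = 2.2703 m/s².

2.27 m/s²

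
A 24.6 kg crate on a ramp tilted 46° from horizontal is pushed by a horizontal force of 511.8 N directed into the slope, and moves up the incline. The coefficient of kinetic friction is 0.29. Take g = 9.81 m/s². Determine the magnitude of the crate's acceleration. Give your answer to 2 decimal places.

1.08 m/s²

The horizontal push has components F cos 46° = 511.8 × 0.6947 = 355.547 N up the incline and F sin 46° = 511.8 × 0.7193 = 368.138 N pressing into the surface.
The normal force is therefore N = mg cos 46° + F sin 46° = 167.649 + 368.138 = 535.787 N, and kinetic friction down the slope is μN = 0.29 × 535.787 = 155.378 N.
Along the incline: F cos 46° − mg sin 46° − μN = ma, so 355.547 − 173.586 − 155.378 = 24.6 a, giving a = 1.0806 m/s².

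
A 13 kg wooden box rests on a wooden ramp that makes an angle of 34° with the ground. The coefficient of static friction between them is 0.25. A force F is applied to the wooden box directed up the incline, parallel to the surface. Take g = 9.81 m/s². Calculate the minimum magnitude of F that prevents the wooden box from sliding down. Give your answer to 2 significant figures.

45 N

The normal force is N = mg cos 34° = 105.727 N. With F at its minimum the wooden box is on the verge of sliding down, so static friction is at its maximum μ_s N = 0.25 × 105.727 = 26.432 N and acts up the slope.
Equilibrium along the incline: F + μ_s N = mg sin 34°, so F = 71.314 − 26.432 = 44.882 N.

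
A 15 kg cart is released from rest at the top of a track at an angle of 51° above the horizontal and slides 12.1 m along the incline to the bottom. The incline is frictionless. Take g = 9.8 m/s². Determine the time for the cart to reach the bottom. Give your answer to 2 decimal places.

1.78 s

The weight component along the incline is mg sin 51° = 114.240 N and the normal force is N = mg cos 51° = 92.510 N.
With no friction, a = g sin 51° = 7.6160 m/s².
Starting from rest, L = ½at², so t = √(2L/a) = √(2 × 12.1 / 7.6160) = 1.7826 s.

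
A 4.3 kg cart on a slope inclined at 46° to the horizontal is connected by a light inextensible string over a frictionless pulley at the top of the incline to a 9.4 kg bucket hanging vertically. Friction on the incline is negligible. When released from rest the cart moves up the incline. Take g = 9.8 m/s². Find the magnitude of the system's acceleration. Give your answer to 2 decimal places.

For the cart on the incline: the weight component along the slope is m₁g sin 46° = 4.3 × 9.8 × 0.7193 = 30.311 N and the normal force is N = m₁g cos 46° = 29.273 N.
Newton's second law for the cart (up-slope positive): T − 30.311 = 4.3 a. For the hanging bucket (downward positive): 9.4 × 9.8 − T = 9.4 a.
Adding the two equations eliminates T: 61.809 = 13.7 a, so a = 4.5116 m/s².

4.51 m/s²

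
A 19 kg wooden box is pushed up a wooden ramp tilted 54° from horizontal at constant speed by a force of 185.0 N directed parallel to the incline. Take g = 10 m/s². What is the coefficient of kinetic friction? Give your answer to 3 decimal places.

At constant speed ΣF = 0 along the incline. The applied 185.0 N acts up the slope; the weight component mg sin 54° = 153.713 N and kinetic friction μN both act down the slope.
So 185.0 = 153.713 + μ × 111.679, giving μ = (185.0 − 153.713) / 111.679 = 0.2802.

0.280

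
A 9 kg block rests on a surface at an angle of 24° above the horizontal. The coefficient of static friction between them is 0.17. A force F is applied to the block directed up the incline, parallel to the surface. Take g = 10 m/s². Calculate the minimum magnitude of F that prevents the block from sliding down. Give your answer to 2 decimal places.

22.63 N

The normal force is N = mg cos 24° = 82.219 N. With F at its minimum the block is on the verge of sliding down, so static friction is at its maximum μ_s N = 0.17 × 82.219 = 13.977 N and acts up the slope.
Equilibrium along the incline: F + μ_s N = mg sin 24°, so F = 36.606 − 13.977 = 22.629 N.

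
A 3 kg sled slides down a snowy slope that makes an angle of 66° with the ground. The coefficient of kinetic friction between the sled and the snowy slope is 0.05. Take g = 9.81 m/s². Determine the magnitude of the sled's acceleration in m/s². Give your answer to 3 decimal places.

Resolving the weight along the incline: the component pulling the sled down the slope is mg sin 66° = 3 × 9.81 × 0.9135 = 26.884 N, and the normal force is N = mg cos 66° = 3 × 9.81 × 0.4067 = 11.969 N.
Kinetic friction acts up the slope with magnitude f = μN = 0.05 × 11.969 = 0.598 N.
Net force along the incline is 26.884 − 0.598 = 26.286 N, so a = 26.286 / 3 = 8.7620 m/s².

8.762 m/s²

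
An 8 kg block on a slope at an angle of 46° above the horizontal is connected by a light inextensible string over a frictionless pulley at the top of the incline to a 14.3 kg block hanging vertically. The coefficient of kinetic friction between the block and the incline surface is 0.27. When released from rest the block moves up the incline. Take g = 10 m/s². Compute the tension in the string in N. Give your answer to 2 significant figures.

98 N

For the block on the incline: the weight component along the slope is m₁g sin 46° = 8 × 10 × 0.7193 = 57.544 N and the normal force is N = m₁g cos 46° = 55.573 N.
Kinetic friction opposes the block's motion up the incline: f = μN = 0.27 × 55.573 = 15.005 N acting down the slope.
Newton's second law for the block (up-slope positive): T − 57.544 − 15.005 = 8 a. For the hanging block (downward positive): 14.3 × 10 − T = 14.3 a.
Adding the two equations eliminates T: 70.451 = 22.3 a, so a = 3.1592 m/s².
Then from the hanging block's equation, T = 14.3 × (10 − 3.1592) = 97.823 N.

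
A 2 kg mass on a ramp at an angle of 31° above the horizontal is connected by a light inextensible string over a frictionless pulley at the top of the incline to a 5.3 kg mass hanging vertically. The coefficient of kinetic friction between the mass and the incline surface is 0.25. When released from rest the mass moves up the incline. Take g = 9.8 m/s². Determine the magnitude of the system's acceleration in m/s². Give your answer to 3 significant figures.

5.16 m/s²

For the mass on the incline: the weight component along the slope is m₁g sin 31° = 2 × 9.8 × 0.5150 = 10.094 N and the normal force is N = m₁g cos 31° = 16.800 N.
Kinetic friction opposes the mass's motion up the incline: f = μN = 0.25 × 16.800 = 4.200 N acting down the slope.
Newton's second law for the mass (up-slope positive): T − 10.094 − 4.200 = 2 a. For the hanging mass (downward positive): 5.3 × 9.8 − T = 5.3 a.
Adding the two equations eliminates T: 37.646 = 7.3 a, so a = 5.1570 m/s².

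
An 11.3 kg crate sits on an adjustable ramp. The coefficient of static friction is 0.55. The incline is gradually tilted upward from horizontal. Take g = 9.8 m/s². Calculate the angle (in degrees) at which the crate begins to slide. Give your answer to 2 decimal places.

At the threshold of sliding, static friction is at its maximum μ_s N and exactly balances the weight component along the incline: mg sin θ = μ_s mg cos θ.
Hence tan θ = μ_s = 0.55, so θ = arctan(0.55) = 28.8108°.

28.81°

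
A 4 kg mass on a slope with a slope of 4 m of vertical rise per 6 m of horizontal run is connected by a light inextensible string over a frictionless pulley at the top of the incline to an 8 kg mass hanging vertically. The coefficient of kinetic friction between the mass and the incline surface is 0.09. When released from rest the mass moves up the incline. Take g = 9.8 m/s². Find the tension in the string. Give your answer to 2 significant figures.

For the mass on the incline: the weight component along the slope is m₁g sin 33.69° = 4 × 9.8 × 0.5547 = 21.744 N and the normal force is N = m₁g cos 33.69° = 32.616 N.
Kinetic friction opposes the mass's motion up the incline: f = μN = 0.09 × 32.616 = 2.935 N acting down the slope.
Newton's second law for the mass (up-slope positive): T − 21.744 − 2.935 = 4 a. For the hanging mass (downward positive): 8 × 9.8 − T = 8 a.
Adding the two equations eliminates T: 53.721 = 12 a, so a = 4.4768 m/s².
Then from the hanging mass's equation, T = 8 × (9.8 − 4.4768) = 42.586 N.

43 N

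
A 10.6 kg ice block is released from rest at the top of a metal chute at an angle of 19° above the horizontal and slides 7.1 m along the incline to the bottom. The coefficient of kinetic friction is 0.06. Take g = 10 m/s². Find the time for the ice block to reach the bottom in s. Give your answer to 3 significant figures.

2.30 s

The weight component along the incline is mg sin 19° = 34.510 N and the normal force is N = mg cos 19° = 100.225 N.
Friction up the slope is f = μN = 0.06 × 100.225 = 6.013 N, so the net downslope force is 34.510 − 6.013 = 28.497 N and a = 28.497 / 10.6 = 2.6884 m/s².
Starting from rest, L = ½at², so t = √(2L/a) = √(2 × 7.1 / 2.6884) = 2.2982 s.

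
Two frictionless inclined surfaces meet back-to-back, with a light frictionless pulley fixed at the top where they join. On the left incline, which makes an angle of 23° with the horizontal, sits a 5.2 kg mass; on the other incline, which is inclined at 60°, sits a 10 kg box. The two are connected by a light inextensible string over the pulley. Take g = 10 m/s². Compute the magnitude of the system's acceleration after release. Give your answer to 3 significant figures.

4.36 m/s²

Resolve each weight along its own incline: the 5.2 kg mass has component 5.2 × 10 × sin 23° = 20.318 N down its slope, and the 10 kg mass has 10 × 10 × sin 60° = 86.603 N down its slope.
The 10 kg side's 86.603 N exceeds the other side's 20.318 N, so that mass slides down and the 5.2 kg mass slides up. Taking that direction as positive, Newton's second law for the whole system gives 86.603 − 20.318 = (5.2 + 10) a, so a = 66.285 / 15.2 = 4.3609 m/s².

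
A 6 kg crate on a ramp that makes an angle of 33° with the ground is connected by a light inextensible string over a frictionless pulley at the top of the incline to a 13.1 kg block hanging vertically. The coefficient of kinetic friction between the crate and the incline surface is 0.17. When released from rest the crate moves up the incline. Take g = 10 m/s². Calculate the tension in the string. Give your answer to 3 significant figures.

69.4 N

For the crate on the incline: the weight component along the slope is m₁g sin 33° = 6 × 10 × 0.5446 = 32.676 N and the normal force is N = m₁g cos 33° = 50.320 N.
Kinetic friction opposes the crate's motion up the incline: f = μN = 0.17 × 50.320 = 8.554 N acting down the slope.
Newton's second law for the crate (up-slope positive): T − 32.676 − 8.554 = 6 a. For the hanging block (downward positive): 13.1 × 10 − T = 13.1 a.
Adding the two equations eliminates T: 89.770 = 19.1 a, so a = 4.7000 m/s².
Then from the hanging block's equation, T = 13.1 × (10 − 4.7000) = 69.430 N.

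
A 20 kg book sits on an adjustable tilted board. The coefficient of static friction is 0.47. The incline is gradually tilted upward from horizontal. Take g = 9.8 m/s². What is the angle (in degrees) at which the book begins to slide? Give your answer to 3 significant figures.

25.2°

At the threshold of sliding, static friction is at its maximum μ_s N and exactly balances the weight component along the incline: mg sin θ = μ_s mg cos θ.
Hence tan θ = μ_s = 0.47, so θ = arctan(0.47) = 25.1735°.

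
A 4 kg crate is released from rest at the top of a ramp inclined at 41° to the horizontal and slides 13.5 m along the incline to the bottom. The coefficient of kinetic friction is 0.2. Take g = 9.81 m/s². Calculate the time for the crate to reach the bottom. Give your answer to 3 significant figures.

The weight component along the incline is mg sin 41° = 25.744 N and the normal force is N = mg cos 41° = 29.615 N.
Friction up the slope is f = μN = 0.2 × 29.615 = 5.923 N, so the net downslope force is 25.744 − 5.923 = 19.821 N and a = 19.821 / 4 = 4.9553 m/s².
Starting from rest, L = ½at², so t = √(2L/a) = √(2 × 13.5 / 4.9553) = 2.3342 s.

2.33 s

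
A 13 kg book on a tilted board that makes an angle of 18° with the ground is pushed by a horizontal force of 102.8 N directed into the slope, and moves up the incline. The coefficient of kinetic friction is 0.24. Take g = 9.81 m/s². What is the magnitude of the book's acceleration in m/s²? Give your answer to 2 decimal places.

1.66 m/s²

The horizontal push has components F cos 18° = 102.8 × 0.9511 = 97.773 N up the incline and F sin 18° = 102.8 × 0.3090 = 31.765 N pressing into the surface.
The normal force is therefore N = mg cos 18° + F sin 18° = 121.294 + 31.765 = 153.059 N, and kinetic friction down the slope is μN = 0.24 × 153.059 = 36.734 N.
Along the incline: F cos 18° − mg sin 18° − μN = ma, so 97.773 − 39.407 − 36.734 = 13 a, giving a = 1.6640 m/s².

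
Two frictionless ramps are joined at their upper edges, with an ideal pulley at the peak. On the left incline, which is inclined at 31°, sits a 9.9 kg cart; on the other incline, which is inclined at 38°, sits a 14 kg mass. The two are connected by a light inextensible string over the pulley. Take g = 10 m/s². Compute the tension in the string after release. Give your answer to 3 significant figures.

Resolve each weight along its own incline: the 9.9 kg mass has component 9.9 × 10 × sin 31° = 50.989 N down its slope, and the 14 kg mass has 14 × 10 × sin 38° = 86.193 N down its slope.
The 14 kg side's 86.193 N exceeds the other side's 50.989 N, so that mass slides down and the 9.9 kg mass slides up. Taking that direction as positive, Newton's second law for the whole system gives 86.193 − 50.989 = (9.9 + 14) a, so a = 35.204 / 23.9 = 1.4730 m/s².
For the 9.9 kg mass (up-slope positive): T − 50.989 = 9.9 × 1.4730, so T = 65.572 N.

65.6 N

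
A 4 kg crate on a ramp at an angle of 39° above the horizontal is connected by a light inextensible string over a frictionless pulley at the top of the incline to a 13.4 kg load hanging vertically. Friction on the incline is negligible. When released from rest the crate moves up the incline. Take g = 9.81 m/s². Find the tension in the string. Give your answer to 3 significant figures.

For the crate on the incline: the weight component along the slope is m₁g sin 39° = 4 × 9.81 × 0.6293 = 24.694 N and the normal force is N = m₁g cos 39° = 30.495 N.
Newton's second law for the crate (up-slope positive): T − 24.694 = 4 a. For the hanging load (downward positive): 13.4 × 9.81 − T = 13.4 a.
Adding the two equations eliminates T: 106.760 = 17.4 a, so a = 6.1356 m/s².
Then from the hanging load's equation, T = 13.4 × (9.81 − 6.1356) = 49.237 N.

49.2 N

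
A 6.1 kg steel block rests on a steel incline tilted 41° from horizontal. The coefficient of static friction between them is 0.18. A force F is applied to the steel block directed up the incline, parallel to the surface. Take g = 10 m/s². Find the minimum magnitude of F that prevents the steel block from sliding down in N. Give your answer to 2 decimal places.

31.73 N

The normal force is N = mg cos 41° = 46.037 N. With F at its minimum the steel block is on the verge of sliding down, so static friction is at its maximum μ_s N = 0.18 × 46.037 = 8.287 N and acts up the slope.
Equilibrium along the incline: F + μ_s N = mg sin 41°, so F = 40.020 − 8.287 = 31.733 N.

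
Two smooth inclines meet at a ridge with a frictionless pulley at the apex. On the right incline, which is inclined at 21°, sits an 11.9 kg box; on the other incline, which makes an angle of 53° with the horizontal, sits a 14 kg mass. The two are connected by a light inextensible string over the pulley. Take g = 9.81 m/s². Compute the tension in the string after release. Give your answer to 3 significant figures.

73.0 N

Resolve each weight along its own incline: the 11.9 kg mass has component 11.9 × 9.81 × sin 21° = 41.836 N down its slope, and the 14 kg mass has 14 × 9.81 × sin 53° = 109.685 N down its slope.
The 14 kg side's 109.685 N exceeds the other side's 41.836 N, so that mass slides down and the 11.9 kg mass slides up. Taking that direction as positive, Newton's second law for the whole system gives 109.685 − 41.836 = (11.9 + 14) a, so a = 67.849 / 25.9 = 2.6197 m/s².
For the 11.9 kg mass (up-slope positive): T − 41.836 = 11.9 × 2.6197, so T = 73.010 N.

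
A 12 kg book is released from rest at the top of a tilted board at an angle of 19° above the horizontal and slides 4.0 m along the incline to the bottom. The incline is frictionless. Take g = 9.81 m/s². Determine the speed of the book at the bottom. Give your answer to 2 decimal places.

5.05 m/s

The weight component along the incline is mg sin 19° = 38.326 N and the normal force is N = mg cos 19° = 111.306 N.
With no friction, a = g sin 19° = 3.1938 m/s².
Starting from rest over a distance of 4.0 m, v² = 2aL = 2 × 3.1938 × 4.0 = 25.5504, so v = 5.0547 m/s.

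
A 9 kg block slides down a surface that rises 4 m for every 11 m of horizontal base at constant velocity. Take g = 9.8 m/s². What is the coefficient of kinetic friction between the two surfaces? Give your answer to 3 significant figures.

At constant velocity the net force along the incline is zero: mg sin 19.98° = μ mg cos 19.98°.
So μ = tan 19.98° = 0.3417 / 0.9398 = 0.3636.

0.364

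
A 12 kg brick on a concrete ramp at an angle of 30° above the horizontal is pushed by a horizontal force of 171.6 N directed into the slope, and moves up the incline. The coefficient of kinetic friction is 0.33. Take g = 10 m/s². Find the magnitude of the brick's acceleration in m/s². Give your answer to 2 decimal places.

2.17 m/s²

The horizontal push has components F cos 30° = 171.6 × 0.8660 = 148.606 N up the incline and F sin 30° = 171.6 × 0.5000 = 85.800 N pressing into the surface.
The normal force is therefore N = mg cos 30° + F sin 30° = 103.920 + 85.800 = 189.720 N, and kinetic friction down the slope is μN = 0.33 × 189.720 = 62.608 N.
Along the incline: F cos 30° − mg sin 30° − μN = ma, so 148.606 − 60.000 − 62.608 = 12 a, giving a = 2.1665 m/s².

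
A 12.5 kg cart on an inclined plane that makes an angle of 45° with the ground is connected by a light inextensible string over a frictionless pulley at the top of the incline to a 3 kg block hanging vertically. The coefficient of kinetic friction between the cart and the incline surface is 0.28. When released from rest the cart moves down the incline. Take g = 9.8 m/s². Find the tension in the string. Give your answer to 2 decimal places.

For the cart on the incline: the weight component along the slope is m₁g sin 45° = 12.5 × 9.8 × 0.7071 = 86.620 N and the normal force is N = m₁g cos 45° = 86.621 N.
Kinetic friction opposes the cart's motion down the incline: f = μN = 0.28 × 86.621 = 24.254 N acting up the slope.
Newton's second law for the cart (down-slope positive): 86.620 − 24.254 − T = 12.5 a. For the hanging block (upward positive): T − 3 × 9.8 = 3 a.
Adding the two equations eliminates T: 32.966 = 15.5 a, so a = 2.1268 m/s².
Then from the hanging block's equation, T = 3 × (9.8 + 2.1268) = 35.780 N.

35.78 N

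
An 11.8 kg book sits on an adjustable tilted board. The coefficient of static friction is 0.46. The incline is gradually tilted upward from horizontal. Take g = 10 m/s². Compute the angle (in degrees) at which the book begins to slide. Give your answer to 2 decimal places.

24.70°

At the threshold of sliding, static friction is at its maximum μ_s N and exactly balances the weight component along the incline: mg sin θ = μ_s mg cos θ.
Hence tan θ = μ_s = 0.46, so θ = arctan(0.46) = 24.7024°.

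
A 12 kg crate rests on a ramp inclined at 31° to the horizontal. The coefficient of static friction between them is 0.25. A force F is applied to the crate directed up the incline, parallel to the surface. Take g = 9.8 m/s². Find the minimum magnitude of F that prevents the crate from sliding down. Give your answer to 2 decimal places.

The normal force is N = mg cos 31° = 100.803 N. With F at its minimum the crate is on the verge of sliding down, so static friction is at its maximum μ_s N = 0.25 × 100.803 = 25.201 N and acts up the slope.
Equilibrium along the incline: F + μ_s N = mg sin 31°, so F = 60.568 − 25.201 = 35.367 N.

35.37 N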